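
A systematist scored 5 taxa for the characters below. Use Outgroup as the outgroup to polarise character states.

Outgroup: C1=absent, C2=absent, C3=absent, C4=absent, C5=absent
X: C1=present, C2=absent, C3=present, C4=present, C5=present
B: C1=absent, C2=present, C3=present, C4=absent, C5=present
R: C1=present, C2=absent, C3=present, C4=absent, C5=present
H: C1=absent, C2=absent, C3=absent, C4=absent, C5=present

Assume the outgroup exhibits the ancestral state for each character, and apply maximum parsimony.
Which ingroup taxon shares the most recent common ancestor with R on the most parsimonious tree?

The outgroup has state 'absent' for every character, so 'present' is the derived state throughout.
C1: derived state 'present' in R and X only — synapomorphy for {R, X}.
C2: derived state 'present' in B only — an autapomorphy, so it tells us nothing about relationships among taxa.
C3: derived state 'present' in B, R, and X only — synapomorphy for {B, R, X}.
C4 (derived state 'present') is unique to X (autapomorphy; uninformative for grouping).
All ingroup taxa share the derived state 'present' for C5; it defines the ingroup but does not resolve relationships within it.
Most parsimonious ingroup topology: (((X,R),B),H).
R and X form a cherry on this tree, so they are sister taxa.

X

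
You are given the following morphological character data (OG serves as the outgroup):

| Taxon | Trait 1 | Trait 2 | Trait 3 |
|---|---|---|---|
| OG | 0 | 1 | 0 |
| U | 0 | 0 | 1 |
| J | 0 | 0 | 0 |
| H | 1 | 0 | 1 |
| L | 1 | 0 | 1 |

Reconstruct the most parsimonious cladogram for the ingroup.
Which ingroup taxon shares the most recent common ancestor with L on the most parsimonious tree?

Character polarity is set by the outgroup: the derived state is whichever differs from the outgroup's state, so for Trait 2 the derived state is '0', and for the remaining characters it is '1'.
Trait 1 (derived state '1') is shared by H and L — a synapomorphy uniting that clade.
Trait 2 (derived state '0') is shared by all ingroup taxa — unites the whole ingroup.
Trait 3: derived state '1' in H, L, and U only — synapomorphy for {H, L, U}.
Most parsimonious ingroup topology: ((U,(H,L)),J).
L and H form a cherry on this tree, so they are sister taxa.

H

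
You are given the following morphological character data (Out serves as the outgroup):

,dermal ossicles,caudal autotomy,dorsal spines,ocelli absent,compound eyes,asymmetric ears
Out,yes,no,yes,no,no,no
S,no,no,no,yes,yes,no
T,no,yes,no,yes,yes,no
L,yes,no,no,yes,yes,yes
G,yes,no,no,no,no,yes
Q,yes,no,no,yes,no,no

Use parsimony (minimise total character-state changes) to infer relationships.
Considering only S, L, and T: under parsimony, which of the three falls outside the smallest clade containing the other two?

Character polarity is set by the outgroup: the derived state is whichever differs from the outgroup's state, so for dermal ossicles, dorsal spines the derived state is 'no', and for the remaining characters it is 'yes'.
dermal ossicles (derived state 'no') is shared by S and T — a synapomorphy uniting that clade.
caudal autotomy: derived state 'yes' in T only — an autapomorphy, so it tells us nothing about relationships among taxa.
All ingroup taxa share the derived state 'no' for dorsal spines; it defines the ingroup but does not resolve relationships within it.
ocelli absent: derived state 'yes' in L, Q, S, and T only — synapomorphy for {L, Q, S, T}.
Only L, S, and T show the derived state 'yes' for compound eyes, supporting them as a clade.
asymmetric ears groups G and L, which is incompatible with the clades supported by the remaining characters; treating it as convergent (homoplasy) costs fewer steps than any alternative tree.
Most parsimonious ingroup topology: ((((S,T),L),Q),G).
T and S share a more recent common ancestor with each other than either does with L, so L is the least closely related of the three.

L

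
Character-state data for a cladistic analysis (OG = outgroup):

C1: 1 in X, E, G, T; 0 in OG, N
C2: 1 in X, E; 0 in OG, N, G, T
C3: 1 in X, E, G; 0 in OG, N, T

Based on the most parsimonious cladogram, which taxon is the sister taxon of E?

X

The outgroup has state '0' for every character, so '1' is the derived state throughout.
Only E, G, T, and X show the derived state '1' for C1, supporting them as a clade.
C2 (derived state '1') is shared by E and X — a synapomorphy uniting that clade.
C3: derived state '1' in E, G, and X only — synapomorphy for {E, G, X}.
Most parsimonious ingroup topology: (N,(((X,E),G),T)).
E and X form a cherry on this tree, so they are sister taxa.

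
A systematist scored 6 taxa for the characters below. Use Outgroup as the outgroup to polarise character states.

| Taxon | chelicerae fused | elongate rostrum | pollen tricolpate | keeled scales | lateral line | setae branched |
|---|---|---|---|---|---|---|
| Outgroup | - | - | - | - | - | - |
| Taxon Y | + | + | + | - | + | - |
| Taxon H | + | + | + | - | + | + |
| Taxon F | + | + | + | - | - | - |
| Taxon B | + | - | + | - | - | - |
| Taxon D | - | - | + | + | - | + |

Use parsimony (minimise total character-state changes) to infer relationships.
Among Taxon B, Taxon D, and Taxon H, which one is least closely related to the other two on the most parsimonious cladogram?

Taxon D

The outgroup has state '-' for every character, so '+' is the derived state throughout.
chelicerae fused: derived state '+' in Taxon B, Taxon F, Taxon H, and Taxon Y only — synapomorphy for {Taxon B, Taxon F, Taxon H, Taxon Y}.
Only Taxon F, Taxon H, and Taxon Y show the derived state '+' for elongate rostrum, supporting them as a clade.
pollen tricolpate (derived state '+') is shared by all ingroup taxa — unites the whole ingroup.
keeled scales (derived state '+') is unique to Taxon D (autapomorphy; uninformative for grouping).
lateral line (derived state '+') is shared by Taxon H and Taxon Y — a synapomorphy uniting that clade.
setae branched (state '+') occurs in Taxon D and Taxon H but conflicts with the nesting implied by the other characters — most parsimoniously interpreted as homoplasy.
Most parsimonious ingroup topology: ((((Taxon Y,Taxon H),Taxon F),Taxon B),Taxon D).
Taxon B and Taxon H share a more recent common ancestor with each other than either does with Taxon D, so Taxon D is the least closely related of the three.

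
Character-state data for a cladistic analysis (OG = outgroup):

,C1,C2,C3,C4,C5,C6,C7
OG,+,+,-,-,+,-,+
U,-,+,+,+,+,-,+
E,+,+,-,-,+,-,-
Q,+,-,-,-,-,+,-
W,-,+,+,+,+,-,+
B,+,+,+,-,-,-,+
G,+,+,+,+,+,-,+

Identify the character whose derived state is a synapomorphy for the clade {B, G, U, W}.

Character polarity is set by the outgroup: the derived state is whichever differs from the outgroup's state, so for C1, C2, C5, C7 the derived state is '-', and for the remaining characters it is '+'.
C1 (derived state '-') is shared by U and W — a synapomorphy uniting that clade.
C2: derived state '-' in Q only — an autapomorphy, so it tells us nothing about relationships among taxa.
Only B, G, U, and W show the derived state '+' for C3, supporting them as a clade.
C4 (derived state '+') is shared by G, U, and W — a synapomorphy uniting that clade.
C5 groups B and Q, which is incompatible with the clades supported by the remaining characters; treating it as convergent (homoplasy) costs fewer steps than any alternative tree.
C6: derived state '+' in Q only — an autapomorphy, so it tells us nothing about relationships among taxa.
C7: derived state '-' in E and Q only — synapomorphy for {E, Q}.
Most parsimonious ingroup topology: ((((U,W),G),B),(E,Q)).
The clade {B, G, U, W} is supported by C3: its derived state '+' occurs in exactly those taxa and in no other taxon (including the outgroup).

C3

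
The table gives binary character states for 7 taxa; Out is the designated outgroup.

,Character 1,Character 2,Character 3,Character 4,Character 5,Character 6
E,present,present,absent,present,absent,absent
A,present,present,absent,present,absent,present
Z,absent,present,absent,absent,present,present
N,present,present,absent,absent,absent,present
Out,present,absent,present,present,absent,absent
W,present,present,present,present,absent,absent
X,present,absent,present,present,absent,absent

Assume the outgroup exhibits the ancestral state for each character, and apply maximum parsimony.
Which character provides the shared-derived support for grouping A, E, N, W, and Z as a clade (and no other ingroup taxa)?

Character 2

Character polarity is set by the outgroup: the derived state is whichever differs from the outgroup's state, so for Character 1, Character 3, Character 4 the derived state is 'absent', and for the remaining characters it is 'present'.
Character 1 (derived state 'absent') is unique to Z (autapomorphy; uninformative for grouping).
Character 2: derived state 'present' in A, E, N, W, and Z only — synapomorphy for {A, E, N, W, Z}.
Character 3: derived state 'absent' in A, E, N, and Z only — synapomorphy for {A, E, N, Z}.
Character 4: derived state 'absent' in N and Z only — synapomorphy for {N, Z}.
Character 5: derived state 'present' in Z only — an autapomorphy, so it tells us nothing about relationships among taxa.
Character 6: derived state 'present' in A, N, and Z only — synapomorphy for {A, N, Z}.
Most parsimonious ingroup topology: (X,((E,((N,Z),A)),W)).
The clade {A, E, N, W, Z} is supported by Character 2: its derived state 'present' occurs in exactly those taxa and in no other taxon (including the outgroup).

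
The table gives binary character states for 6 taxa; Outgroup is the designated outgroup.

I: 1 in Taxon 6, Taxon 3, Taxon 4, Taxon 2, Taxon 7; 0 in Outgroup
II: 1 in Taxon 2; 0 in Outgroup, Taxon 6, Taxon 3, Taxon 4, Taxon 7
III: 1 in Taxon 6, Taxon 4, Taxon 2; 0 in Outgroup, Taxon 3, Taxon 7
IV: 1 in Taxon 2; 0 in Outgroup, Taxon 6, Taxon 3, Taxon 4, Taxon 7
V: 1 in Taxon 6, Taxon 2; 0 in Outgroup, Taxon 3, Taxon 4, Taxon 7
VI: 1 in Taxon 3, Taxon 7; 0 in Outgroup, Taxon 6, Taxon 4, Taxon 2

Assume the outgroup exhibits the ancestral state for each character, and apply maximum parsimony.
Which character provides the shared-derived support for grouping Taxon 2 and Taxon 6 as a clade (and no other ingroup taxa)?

The outgroup has state '0' for every character, so '1' is the derived state throughout.
I (derived state '1') is shared by all ingroup taxa — unites the whole ingroup.
II: derived state '1' in Taxon 2 only — an autapomorphy, so it tells us nothing about relationships among taxa.
III: derived state '1' in Taxon 2, Taxon 4, and Taxon 6 only — synapomorphy for {Taxon 2, Taxon 4, Taxon 6}.
IV: derived state '1' in Taxon 2 only — an autapomorphy, so it tells us nothing about relationships among taxa.
Only Taxon 2 and Taxon 6 show the derived state '1' for V, supporting them as a clade.
Only Taxon 3 and Taxon 7 show the derived state '1' for VI, supporting them as a clade.
Most parsimonious ingroup topology: (((Taxon 6,Taxon 2),Taxon 4),(Taxon 3,Taxon 7)).
The clade {Taxon 2, Taxon 6} is supported by V: its derived state '1' occurs in exactly those taxa and in no other taxon (including the outgroup).

V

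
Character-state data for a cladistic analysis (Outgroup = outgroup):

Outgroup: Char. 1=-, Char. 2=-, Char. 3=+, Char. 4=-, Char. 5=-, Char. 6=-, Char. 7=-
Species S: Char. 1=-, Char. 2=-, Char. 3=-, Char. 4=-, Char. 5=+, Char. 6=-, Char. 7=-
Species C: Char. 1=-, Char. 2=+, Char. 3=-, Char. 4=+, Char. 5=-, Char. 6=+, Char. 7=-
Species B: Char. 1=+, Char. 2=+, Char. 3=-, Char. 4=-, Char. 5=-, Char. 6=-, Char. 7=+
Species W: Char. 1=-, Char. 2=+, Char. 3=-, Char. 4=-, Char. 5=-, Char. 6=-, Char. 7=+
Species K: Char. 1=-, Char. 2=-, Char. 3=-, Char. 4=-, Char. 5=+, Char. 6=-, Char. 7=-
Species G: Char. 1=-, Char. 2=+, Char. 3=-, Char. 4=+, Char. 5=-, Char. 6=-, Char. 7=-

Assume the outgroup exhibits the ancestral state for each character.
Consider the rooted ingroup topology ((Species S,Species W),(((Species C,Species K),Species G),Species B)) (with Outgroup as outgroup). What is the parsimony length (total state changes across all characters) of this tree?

12

Map each character onto ((Species S,Species W),(((Species C,Species K),Species G),Species B)) (rooted by Outgroup) and count the minimum state changes it requires (Fitch parsimony):
Char. 1: 1; Char. 2: 3; Char. 3: 1; Char. 4: 2; Char. 5: 2; Char. 6: 1; Char. 7: 2.
Total tree length = 12.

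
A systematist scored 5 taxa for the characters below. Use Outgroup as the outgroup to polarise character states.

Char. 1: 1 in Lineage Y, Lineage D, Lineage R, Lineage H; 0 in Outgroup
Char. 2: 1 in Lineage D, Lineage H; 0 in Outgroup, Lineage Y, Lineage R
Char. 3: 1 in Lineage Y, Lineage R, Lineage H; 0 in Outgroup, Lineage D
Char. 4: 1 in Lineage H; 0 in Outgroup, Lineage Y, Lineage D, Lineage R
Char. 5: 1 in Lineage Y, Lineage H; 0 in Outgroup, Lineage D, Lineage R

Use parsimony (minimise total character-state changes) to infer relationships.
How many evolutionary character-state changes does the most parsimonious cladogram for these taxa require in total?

6

The outgroup has state '0' for every character, so '1' is the derived state throughout.
All ingroup taxa share the derived state '1' for Char. 1; it defines the ingroup but does not resolve relationships within it.
Char. 2 groups Lineage D and Lineage H, which is incompatible with the clades supported by the remaining characters; treating it as convergent (homoplasy) costs fewer steps than any alternative tree.
Only Lineage H, Lineage R, and Lineage Y show the derived state '1' for Char. 3, supporting them as a clade.
Char. 4 (derived state '1') is unique to Lineage H (autapomorphy; uninformative for grouping).
Char. 5 (derived state '1') is shared by Lineage H and Lineage Y — a synapomorphy uniting that clade.
Most parsimonious ingroup topology: (((Lineage Y,Lineage H),Lineage R),Lineage D).
Changes per character on this tree: Char. 1: 1; Char. 2: 2; Char. 3: 1; Char. 4: 1; Char. 5: 1.
Total = 6.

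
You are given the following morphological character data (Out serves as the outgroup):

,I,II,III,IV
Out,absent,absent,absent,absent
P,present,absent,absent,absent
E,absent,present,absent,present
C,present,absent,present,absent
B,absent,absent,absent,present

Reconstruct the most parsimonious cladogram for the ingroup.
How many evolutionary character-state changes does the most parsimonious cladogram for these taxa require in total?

The outgroup has state 'absent' for every character, so 'present' is the derived state throughout.
I: derived state 'present' in C and P only — synapomorphy for {C, P}.
II: derived state 'present' in E only — an autapomorphy, so it tells us nothing about relationships among taxa.
III (derived state 'present') is unique to C (autapomorphy; uninformative for grouping).
Only B and E show the derived state 'present' for IV, supporting them as a clade.
Most parsimonious ingroup topology: ((P,C),(E,B)).
Changes per character on this tree: I: 1; II: 1; III: 1; IV: 1.
Total = 4.

4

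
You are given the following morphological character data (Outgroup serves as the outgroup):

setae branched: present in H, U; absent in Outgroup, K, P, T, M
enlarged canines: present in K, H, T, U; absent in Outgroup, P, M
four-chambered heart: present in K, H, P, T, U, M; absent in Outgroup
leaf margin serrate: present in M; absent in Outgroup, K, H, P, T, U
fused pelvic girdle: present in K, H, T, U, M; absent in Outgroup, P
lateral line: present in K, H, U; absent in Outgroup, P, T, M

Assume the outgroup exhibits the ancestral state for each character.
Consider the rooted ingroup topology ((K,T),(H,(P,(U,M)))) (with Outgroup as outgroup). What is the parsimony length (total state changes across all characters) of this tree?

12

Map each character onto ((K,T),(H,(P,(U,M)))) (rooted by Outgroup) and count the minimum state changes it requires (Fitch parsimony):
setae branched: 2; enlarged canines: 3; four-chambered heart: 1; leaf margin serrate: 1; fused pelvic girdle: 2; lateral line: 3.
Total tree length = 12.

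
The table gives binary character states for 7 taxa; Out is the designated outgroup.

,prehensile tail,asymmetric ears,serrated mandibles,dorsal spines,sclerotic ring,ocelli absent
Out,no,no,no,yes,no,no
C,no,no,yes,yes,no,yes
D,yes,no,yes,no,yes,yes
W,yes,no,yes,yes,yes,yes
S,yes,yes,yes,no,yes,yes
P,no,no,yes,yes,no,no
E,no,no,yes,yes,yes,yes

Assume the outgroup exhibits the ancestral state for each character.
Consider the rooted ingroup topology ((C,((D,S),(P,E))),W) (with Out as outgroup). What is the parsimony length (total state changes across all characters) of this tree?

10

Map each character onto ((C,((D,S),(P,E))),W) (rooted by Out) and count the minimum state changes it requires (Fitch parsimony):
prehensile tail: 2; asymmetric ears: 1; serrated mandibles: 1; dorsal spines: 1; sclerotic ring: 3; ocelli absent: 2.
Total tree length = 10.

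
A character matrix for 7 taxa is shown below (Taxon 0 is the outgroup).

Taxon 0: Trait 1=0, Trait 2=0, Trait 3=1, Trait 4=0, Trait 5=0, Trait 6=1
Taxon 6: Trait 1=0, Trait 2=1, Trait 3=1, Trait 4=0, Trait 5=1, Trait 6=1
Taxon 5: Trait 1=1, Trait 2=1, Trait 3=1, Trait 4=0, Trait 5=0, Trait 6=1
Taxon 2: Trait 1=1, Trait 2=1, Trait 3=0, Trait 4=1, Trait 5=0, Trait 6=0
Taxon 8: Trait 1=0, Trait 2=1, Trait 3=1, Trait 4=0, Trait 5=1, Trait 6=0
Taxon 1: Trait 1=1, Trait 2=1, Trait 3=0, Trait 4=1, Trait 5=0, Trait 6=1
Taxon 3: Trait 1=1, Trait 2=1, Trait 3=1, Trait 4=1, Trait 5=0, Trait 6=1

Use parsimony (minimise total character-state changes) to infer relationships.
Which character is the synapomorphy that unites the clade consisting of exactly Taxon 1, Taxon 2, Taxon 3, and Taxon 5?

Trait 1

Character polarity is set by the outgroup: the derived state is whichever differs from the outgroup's state, so for Trait 3, Trait 6 the derived state is '0', and for the remaining characters it is '1'.
Only Taxon 1, Taxon 2, Taxon 3, and Taxon 5 show the derived state '1' for Trait 1, supporting them as a clade.
Trait 2 (derived state '1') is shared by all ingroup taxa — unites the whole ingroup.
Trait 3: derived state '0' in Taxon 1 and Taxon 2 only — synapomorphy for {Taxon 1, Taxon 2}.
Only Taxon 1, Taxon 2, and Taxon 3 show the derived state '1' for Trait 4, supporting them as a clade.
Trait 5 (derived state '1') is shared by Taxon 6 and Taxon 8 — a synapomorphy uniting that clade.
Trait 6 groups Taxon 2 and Taxon 8, which is incompatible with the clades supported by the remaining characters; treating it as convergent (homoplasy) costs fewer steps than any alternative tree.
Most parsimonious ingroup topology: ((Taxon 6,Taxon 8),(Taxon 5,((Taxon 2,Taxon 1),Taxon 3))).
The clade {Taxon 1, Taxon 2, Taxon 3, Taxon 5} is supported by Trait 1: its derived state '1' occurs in exactly those taxa and in no other taxon (including the outgroup).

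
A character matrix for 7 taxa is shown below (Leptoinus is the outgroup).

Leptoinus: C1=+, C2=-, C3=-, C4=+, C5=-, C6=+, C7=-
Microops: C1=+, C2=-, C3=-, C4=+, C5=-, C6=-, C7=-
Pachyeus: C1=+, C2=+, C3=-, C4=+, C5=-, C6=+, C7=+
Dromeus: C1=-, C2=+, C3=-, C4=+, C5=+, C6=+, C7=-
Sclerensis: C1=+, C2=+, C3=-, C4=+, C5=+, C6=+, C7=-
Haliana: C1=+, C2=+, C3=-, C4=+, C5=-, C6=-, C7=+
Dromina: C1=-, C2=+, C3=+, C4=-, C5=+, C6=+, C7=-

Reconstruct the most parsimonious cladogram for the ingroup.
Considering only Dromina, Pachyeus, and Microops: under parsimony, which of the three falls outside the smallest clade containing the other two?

Microops

Character polarity is set by the outgroup: the derived state is whichever differs from the outgroup's state, so for C1, C4, C6 the derived state is '-', and for the remaining characters it is '+'.
Only Dromeus and Dromina show the derived state '-' for C1, supporting them as a clade.
C2 (derived state '+') is shared by Dromeus, Dromina, Haliana, Pachyeus, and Sclerensis — a synapomorphy uniting that clade.
C3: derived state '+' in Dromina only — an autapomorphy, so it tells us nothing about relationships among taxa.
C4 (derived state '-') is unique to Dromina (autapomorphy; uninformative for grouping).
C5: derived state '+' in Dromeus, Dromina, and Sclerensis only — synapomorphy for {Dromeus, Dromina, Sclerensis}.
C6 groups Haliana and Microops, which is incompatible with the clades supported by the remaining characters; treating it as convergent (homoplasy) costs fewer steps than any alternative tree.
Only Haliana and Pachyeus show the derived state '+' for C7, supporting them as a clade.
Most parsimonious ingroup topology: (Microops,((Pachyeus,Haliana),((Dromeus,Dromina),Sclerensis))).
Pachyeus and Dromina share a more recent common ancestor with each other than either does with Microops, so Microops is the least closely related of the three.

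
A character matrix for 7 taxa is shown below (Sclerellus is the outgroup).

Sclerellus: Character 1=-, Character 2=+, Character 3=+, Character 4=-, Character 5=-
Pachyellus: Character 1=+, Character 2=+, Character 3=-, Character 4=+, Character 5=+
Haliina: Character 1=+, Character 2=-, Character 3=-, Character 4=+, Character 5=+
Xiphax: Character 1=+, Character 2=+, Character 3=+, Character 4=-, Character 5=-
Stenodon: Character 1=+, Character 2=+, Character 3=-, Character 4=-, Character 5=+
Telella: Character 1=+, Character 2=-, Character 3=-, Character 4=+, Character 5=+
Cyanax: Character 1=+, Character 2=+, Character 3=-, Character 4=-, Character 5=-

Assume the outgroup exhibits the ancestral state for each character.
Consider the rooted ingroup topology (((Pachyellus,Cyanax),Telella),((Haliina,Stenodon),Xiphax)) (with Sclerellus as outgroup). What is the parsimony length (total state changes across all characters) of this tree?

11

Map each character onto (((Pachyellus,Cyanax),Telella),((Haliina,Stenodon),Xiphax)) (rooted by Sclerellus) and count the minimum state changes it requires (Fitch parsimony):
Character 1: 1; Character 2: 2; Character 3: 2; Character 4: 3; Character 5: 3.
Total tree length = 11.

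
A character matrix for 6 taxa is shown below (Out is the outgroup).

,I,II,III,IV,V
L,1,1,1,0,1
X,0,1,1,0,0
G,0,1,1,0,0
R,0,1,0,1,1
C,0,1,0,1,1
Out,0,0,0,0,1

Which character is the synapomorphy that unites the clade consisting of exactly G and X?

Character polarity is set by the outgroup: the derived state is whichever differs from the outgroup's state, so for V the derived state is '0', and for the remaining characters it is '1'.
I (derived state '1') is unique to L (autapomorphy; uninformative for grouping).
All ingroup taxa share the derived state '1' for II; it defines the ingroup but does not resolve relationships within it.
III: derived state '1' in G, L, and X only — synapomorphy for {G, L, X}.
Only C and R show the derived state '1' for IV, supporting them as a clade.
V: derived state '0' in G and X only — synapomorphy for {G, X}.
Most parsimonious ingroup topology: ((R,C),((G,X),L)).
The clade {G, X} is supported by V: its derived state '0' occurs in exactly those taxa and in no other taxon (including the outgroup).

V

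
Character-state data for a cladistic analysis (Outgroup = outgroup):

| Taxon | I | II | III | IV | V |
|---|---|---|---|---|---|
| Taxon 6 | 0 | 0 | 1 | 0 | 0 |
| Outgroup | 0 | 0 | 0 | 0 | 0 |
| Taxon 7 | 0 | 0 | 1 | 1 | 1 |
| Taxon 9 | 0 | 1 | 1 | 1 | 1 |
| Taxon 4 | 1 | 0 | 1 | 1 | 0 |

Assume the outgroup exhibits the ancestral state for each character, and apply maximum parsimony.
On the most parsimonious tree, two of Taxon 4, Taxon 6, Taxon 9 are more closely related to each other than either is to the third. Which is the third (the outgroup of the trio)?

Taxon 6

The outgroup has state '0' for every character, so '1' is the derived state throughout.
I: derived state '1' in Taxon 4 only — an autapomorphy, so it tells us nothing about relationships among taxa.
II: derived state '1' in Taxon 9 only — an autapomorphy, so it tells us nothing about relationships among taxa.
All ingroup taxa share the derived state '1' for III; it defines the ingroup but does not resolve relationships within it.
IV: derived state '1' in Taxon 4, Taxon 7, and Taxon 9 only — synapomorphy for {Taxon 4, Taxon 7, Taxon 9}.
V: derived state '1' in Taxon 7 and Taxon 9 only — synapomorphy for {Taxon 7, Taxon 9}.
Most parsimonious ingroup topology: (((Taxon 7,Taxon 9),Taxon 4),Taxon 6).
Taxon 9 and Taxon 4 share a more recent common ancestor with each other than either does with Taxon 6, so Taxon 6 is the least closely related of the three.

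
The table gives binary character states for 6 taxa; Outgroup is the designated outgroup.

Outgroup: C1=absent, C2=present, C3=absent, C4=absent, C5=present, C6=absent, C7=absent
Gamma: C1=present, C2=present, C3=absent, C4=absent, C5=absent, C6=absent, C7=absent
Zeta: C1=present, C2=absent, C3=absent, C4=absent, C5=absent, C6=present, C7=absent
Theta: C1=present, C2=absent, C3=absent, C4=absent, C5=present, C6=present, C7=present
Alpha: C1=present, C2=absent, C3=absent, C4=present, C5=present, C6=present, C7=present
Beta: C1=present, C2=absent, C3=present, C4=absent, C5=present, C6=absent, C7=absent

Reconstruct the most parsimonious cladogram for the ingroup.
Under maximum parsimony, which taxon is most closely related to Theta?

Character polarity is set by the outgroup: the derived state is whichever differs from the outgroup's state, so for C2, C5 the derived state is 'absent', and for the remaining characters it is 'present'.
C1 (derived state 'present') is shared by all ingroup taxa — unites the whole ingroup.
C2 (derived state 'absent') is shared by Alpha, Beta, Theta, and Zeta — a synapomorphy uniting that clade.
C3: derived state 'present' in Beta only — an autapomorphy, so it tells us nothing about relationships among taxa.
C4: derived state 'present' in Alpha only — an autapomorphy, so it tells us nothing about relationships among taxa.
C5 groups Gamma and Zeta, which is incompatible with the clades supported by the remaining characters; treating it as convergent (homoplasy) costs fewer steps than any alternative tree.
C6: derived state 'present' in Alpha, Theta, and Zeta only — synapomorphy for {Alpha, Theta, Zeta}.
C7 (derived state 'present') is shared by Alpha and Theta — a synapomorphy uniting that clade.
Most parsimonious ingroup topology: (Gamma,((Zeta,(Theta,Alpha)),Beta)).
Theta and Alpha form a cherry on this tree, so they are sister taxa.

Alpha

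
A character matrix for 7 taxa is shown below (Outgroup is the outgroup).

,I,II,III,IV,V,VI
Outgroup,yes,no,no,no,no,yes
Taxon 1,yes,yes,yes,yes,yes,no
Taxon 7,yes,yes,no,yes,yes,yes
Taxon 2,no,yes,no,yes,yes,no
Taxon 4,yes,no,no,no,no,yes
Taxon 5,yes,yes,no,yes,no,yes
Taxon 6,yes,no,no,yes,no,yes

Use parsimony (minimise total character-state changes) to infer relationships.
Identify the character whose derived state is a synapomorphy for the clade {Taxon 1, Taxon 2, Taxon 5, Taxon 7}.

II

Character polarity is set by the outgroup: the derived state is whichever differs from the outgroup's state, so for I, VI the derived state is 'no', and for the remaining characters it is 'yes'.
I (derived state 'no') is unique to Taxon 2 (autapomorphy; uninformative for grouping).
II: derived state 'yes' in Taxon 1, Taxon 2, Taxon 5, and Taxon 7 only — synapomorphy for {Taxon 1, Taxon 2, Taxon 5, Taxon 7}.
III: derived state 'yes' in Taxon 1 only — an autapomorphy, so it tells us nothing about relationships among taxa.
IV: derived state 'yes' in Taxon 1, Taxon 2, Taxon 5, Taxon 6, and Taxon 7 only — synapomorphy for {Taxon 1, Taxon 2, Taxon 5, Taxon 6, Taxon 7}.
V (derived state 'yes') is shared by Taxon 1, Taxon 2, and Taxon 7 — a synapomorphy uniting that clade.
VI: derived state 'no' in Taxon 1 and Taxon 2 only — synapomorphy for {Taxon 1, Taxon 2}.
Most parsimonious ingroup topology: (((((Taxon 1,Taxon 2),Taxon 7),Taxon 5),Taxon 6),Taxon 4).
The clade {Taxon 1, Taxon 2, Taxon 5, Taxon 7} is supported by II: its derived state 'yes' occurs in exactly those taxa and in no other taxon (including the outgroup).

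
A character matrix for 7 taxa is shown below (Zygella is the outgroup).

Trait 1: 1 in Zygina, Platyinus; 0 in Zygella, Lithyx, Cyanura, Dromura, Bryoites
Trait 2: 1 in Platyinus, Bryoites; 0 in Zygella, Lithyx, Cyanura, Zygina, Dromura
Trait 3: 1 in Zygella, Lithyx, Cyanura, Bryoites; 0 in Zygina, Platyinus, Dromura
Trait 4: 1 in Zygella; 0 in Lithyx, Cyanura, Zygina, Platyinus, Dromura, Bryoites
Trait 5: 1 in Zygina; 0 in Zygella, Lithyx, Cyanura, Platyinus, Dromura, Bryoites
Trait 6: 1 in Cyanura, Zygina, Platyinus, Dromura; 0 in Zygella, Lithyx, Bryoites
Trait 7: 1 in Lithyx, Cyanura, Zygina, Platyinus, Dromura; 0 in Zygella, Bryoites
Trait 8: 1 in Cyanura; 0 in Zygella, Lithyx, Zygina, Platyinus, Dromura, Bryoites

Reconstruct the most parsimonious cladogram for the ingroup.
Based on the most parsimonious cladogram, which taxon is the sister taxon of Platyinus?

Zygina

Character polarity is set by the outgroup: the derived state is whichever differs from the outgroup's state, so for Trait 3, Trait 4 the derived state is '0', and for the remaining characters it is '1'.
Trait 1 (derived state '1') is shared by Platyinus and Zygina — a synapomorphy uniting that clade.
Trait 2 (state '1') occurs in Bryoites and Platyinus but conflicts with the nesting implied by the other characters — most parsimoniously interpreted as homoplasy.
Trait 3 (derived state '0') is shared by Dromura, Platyinus, and Zygina — a synapomorphy uniting that clade.
Trait 4 (derived state '0') is shared by all ingroup taxa — unites the whole ingroup.
Trait 5 (derived state '1') is unique to Zygina (autapomorphy; uninformative for grouping).
Trait 6 (derived state '1') is shared by Cyanura, Dromura, Platyinus, and Zygina — a synapomorphy uniting that clade.
Trait 7 (derived state '1') is shared by Cyanura, Dromura, Lithyx, Platyinus, and Zygina — a synapomorphy uniting that clade.
Trait 8 (derived state '1') is unique to Cyanura (autapomorphy; uninformative for grouping).
Most parsimonious ingroup topology: ((Lithyx,(Cyanura,((Zygina,Platyinus),Dromura))),Bryoites).
Platyinus and Zygina form a cherry on this tree, so they are sister taxa.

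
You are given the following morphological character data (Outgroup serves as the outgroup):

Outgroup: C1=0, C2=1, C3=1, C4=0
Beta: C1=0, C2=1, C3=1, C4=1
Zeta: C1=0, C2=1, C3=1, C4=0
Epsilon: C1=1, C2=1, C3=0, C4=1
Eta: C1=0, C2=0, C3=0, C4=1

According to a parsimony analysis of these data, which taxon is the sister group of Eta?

Character polarity is set by the outgroup: the derived state is whichever differs from the outgroup's state, so for C2, C3 the derived state is '0', and for the remaining characters it is '1'.
C1 (derived state '1') is unique to Epsilon (autapomorphy; uninformative for grouping).
C2: derived state '0' in Eta only — an autapomorphy, so it tells us nothing about relationships among taxa.
C3 (derived state '0') is shared by Epsilon and Eta — a synapomorphy uniting that clade.
Only Beta, Epsilon, and Eta show the derived state '1' for C4, supporting them as a clade.
Most parsimonious ingroup topology: ((Beta,(Epsilon,Eta)),Zeta).
Eta and Epsilon form a cherry on this tree, so they are sister taxa.

Epsilon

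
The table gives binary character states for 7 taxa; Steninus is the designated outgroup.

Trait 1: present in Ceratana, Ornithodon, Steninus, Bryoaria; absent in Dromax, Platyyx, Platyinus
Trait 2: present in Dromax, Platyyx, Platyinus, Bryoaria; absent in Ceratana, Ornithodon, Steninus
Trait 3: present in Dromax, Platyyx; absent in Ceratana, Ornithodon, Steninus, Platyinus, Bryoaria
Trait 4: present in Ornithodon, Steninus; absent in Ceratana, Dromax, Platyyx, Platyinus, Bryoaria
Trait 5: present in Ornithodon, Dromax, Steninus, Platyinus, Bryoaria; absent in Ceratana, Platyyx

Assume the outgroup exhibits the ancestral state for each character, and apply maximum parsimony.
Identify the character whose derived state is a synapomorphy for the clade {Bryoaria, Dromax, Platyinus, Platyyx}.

Trait 2

Character polarity is set by the outgroup: the derived state is whichever differs from the outgroup's state, so for Trait 1, Trait 4, Trait 5 the derived state is 'absent', and for the remaining characters it is 'present'.
Trait 1: derived state 'absent' in Dromax, Platyinus, and Platyyx only — synapomorphy for {Dromax, Platyinus, Platyyx}.
Only Bryoaria, Dromax, Platyinus, and Platyyx show the derived state 'present' for Trait 2, supporting them as a clade.
Trait 3: derived state 'present' in Dromax and Platyyx only — synapomorphy for {Dromax, Platyyx}.
Trait 4: derived state 'absent' in Bryoaria, Ceratana, Dromax, Platyinus, and Platyyx only — synapomorphy for {Bryoaria, Ceratana, Dromax, Platyinus, Platyyx}.
Trait 5 groups Ceratana and Platyyx, which is incompatible with the clades supported by the remaining characters; treating it as convergent (homoplasy) costs fewer steps than any alternative tree.
Most parsimonious ingroup topology: (Ornithodon,((((Dromax,Platyyx),Platyinus),Bryoaria),Ceratana)).
The clade {Bryoaria, Dromax, Platyinus, Platyyx} is supported by Trait 2: its derived state 'present' occurs in exactly those taxa and in no other taxon (including the outgroup).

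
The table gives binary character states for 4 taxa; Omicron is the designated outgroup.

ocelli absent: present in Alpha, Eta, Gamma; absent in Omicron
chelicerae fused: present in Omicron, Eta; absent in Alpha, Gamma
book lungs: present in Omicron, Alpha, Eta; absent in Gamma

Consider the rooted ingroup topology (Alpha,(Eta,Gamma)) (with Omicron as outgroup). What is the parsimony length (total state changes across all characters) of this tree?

4

Map each character onto (Alpha,(Eta,Gamma)) (rooted by Omicron) and count the minimum state changes it requires (Fitch parsimony):
ocelli absent: 1; chelicerae fused: 2; book lungs: 1.
Total tree length = 4.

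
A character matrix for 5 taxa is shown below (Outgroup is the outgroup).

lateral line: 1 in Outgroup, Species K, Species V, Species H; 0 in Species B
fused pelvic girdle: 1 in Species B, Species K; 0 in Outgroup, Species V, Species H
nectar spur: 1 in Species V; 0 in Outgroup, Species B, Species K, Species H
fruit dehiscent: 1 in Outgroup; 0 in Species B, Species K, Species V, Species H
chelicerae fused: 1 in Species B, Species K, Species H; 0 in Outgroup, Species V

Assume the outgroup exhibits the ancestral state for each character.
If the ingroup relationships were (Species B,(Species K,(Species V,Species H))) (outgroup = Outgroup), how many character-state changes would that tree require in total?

Map each character onto (Species B,(Species K,(Species V,Species H))) (rooted by Outgroup) and count the minimum state changes it requires (Fitch parsimony):
lateral line: 1; fused pelvic girdle: 2; nectar spur: 1; fruit dehiscent: 1; chelicerae fused: 2.
Total tree length = 7.

7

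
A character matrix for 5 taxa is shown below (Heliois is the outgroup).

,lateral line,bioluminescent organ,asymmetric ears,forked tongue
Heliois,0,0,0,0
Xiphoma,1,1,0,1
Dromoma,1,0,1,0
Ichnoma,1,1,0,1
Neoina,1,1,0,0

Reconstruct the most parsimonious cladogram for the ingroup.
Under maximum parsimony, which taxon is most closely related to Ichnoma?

Xiphoma

The outgroup has state '0' for every character, so '1' is the derived state throughout.
lateral line (derived state '1') is shared by all ingroup taxa — unites the whole ingroup.
bioluminescent organ: derived state '1' in Ichnoma, Neoina, and Xiphoma only — synapomorphy for {Ichnoma, Neoina, Xiphoma}.
asymmetric ears: derived state '1' in Dromoma only — an autapomorphy, so it tells us nothing about relationships among taxa.
forked tongue: derived state '1' in Ichnoma and Xiphoma only — synapomorphy for {Ichnoma, Xiphoma}.
Most parsimonious ingroup topology: (((Xiphoma,Ichnoma),Neoina),Dromoma).
Ichnoma and Xiphoma form a cherry on this tree, so they are sister taxa.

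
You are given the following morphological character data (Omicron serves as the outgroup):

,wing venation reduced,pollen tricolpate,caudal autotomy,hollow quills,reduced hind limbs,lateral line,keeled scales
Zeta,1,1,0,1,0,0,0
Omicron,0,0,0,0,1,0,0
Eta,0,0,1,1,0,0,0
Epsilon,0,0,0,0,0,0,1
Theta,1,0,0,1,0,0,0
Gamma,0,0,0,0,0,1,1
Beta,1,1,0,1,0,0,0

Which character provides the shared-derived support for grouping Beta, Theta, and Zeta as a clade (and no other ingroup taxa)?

Character polarity is set by the outgroup: the derived state is whichever differs from the outgroup's state, so for reduced hind limbs the derived state is '0', and for the remaining characters it is '1'.
wing venation reduced (derived state '1') is shared by Beta, Theta, and Zeta — a synapomorphy uniting that clade.
pollen tricolpate: derived state '1' in Beta and Zeta only — synapomorphy for {Beta, Zeta}.
caudal autotomy: derived state '1' in Eta only — an autapomorphy, so it tells us nothing about relationships among taxa.
Only Beta, Eta, Theta, and Zeta show the derived state '1' for hollow quills, supporting them as a clade.
All ingroup taxa share the derived state '0' for reduced hind limbs; it defines the ingroup but does not resolve relationships within it.
lateral line (derived state '1') is unique to Gamma (autapomorphy; uninformative for grouping).
keeled scales (derived state '1') is shared by Epsilon and Gamma — a synapomorphy uniting that clade.
Most parsimonious ingroup topology: ((((Beta,Zeta),Theta),Eta),(Epsilon,Gamma)).
The clade {Beta, Theta, Zeta} is supported by wing venation reduced: its derived state '1' occurs in exactly those taxa and in no other taxon (including the outgroup).

wing venation reduced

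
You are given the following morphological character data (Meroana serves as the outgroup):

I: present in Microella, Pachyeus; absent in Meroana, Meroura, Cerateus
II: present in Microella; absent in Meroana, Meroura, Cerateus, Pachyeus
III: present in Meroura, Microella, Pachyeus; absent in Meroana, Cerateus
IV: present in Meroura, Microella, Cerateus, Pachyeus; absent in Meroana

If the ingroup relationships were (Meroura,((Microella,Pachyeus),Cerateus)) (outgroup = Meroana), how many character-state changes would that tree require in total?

Map each character onto (Meroura,((Microella,Pachyeus),Cerateus)) (rooted by Meroana) and count the minimum state changes it requires (Fitch parsimony):
I: 1; II: 1; III: 2; IV: 1.
Total tree length = 5.

5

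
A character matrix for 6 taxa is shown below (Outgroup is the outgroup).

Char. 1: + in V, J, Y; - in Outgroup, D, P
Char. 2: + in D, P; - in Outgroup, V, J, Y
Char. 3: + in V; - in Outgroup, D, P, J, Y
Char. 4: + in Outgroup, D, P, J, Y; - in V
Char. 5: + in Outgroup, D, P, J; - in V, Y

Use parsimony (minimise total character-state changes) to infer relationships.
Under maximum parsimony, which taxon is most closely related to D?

P

Character polarity is set by the outgroup: the derived state is whichever differs from the outgroup's state, so for Char. 4, Char. 5 the derived state is '-', and for the remaining characters it is '+'.
Char. 1 (derived state '+') is shared by J, V, and Y — a synapomorphy uniting that clade.
Char. 2 (derived state '+') is shared by D and P — a synapomorphy uniting that clade.
Char. 3 (derived state '+') is unique to V (autapomorphy; uninformative for grouping).
Char. 4 (derived state '-') is unique to V (autapomorphy; uninformative for grouping).
Char. 5: derived state '-' in V and Y only — synapomorphy for {V, Y}.
Most parsimonious ingroup topology: (((V,Y),J),(D,P)).
D and P form a cherry on this tree, so they are sister taxa.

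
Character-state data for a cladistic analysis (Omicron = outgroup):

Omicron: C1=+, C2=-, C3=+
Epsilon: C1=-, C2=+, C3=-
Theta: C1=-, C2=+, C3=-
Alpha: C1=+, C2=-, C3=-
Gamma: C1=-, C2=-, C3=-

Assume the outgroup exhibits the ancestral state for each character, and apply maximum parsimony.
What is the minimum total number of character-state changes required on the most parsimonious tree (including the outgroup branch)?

3

Character polarity is set by the outgroup: the derived state is whichever differs from the outgroup's state, so for C1, C3 the derived state is '-', and for the remaining characters it is '+'.
C1 (derived state '-') is shared by Epsilon, Gamma, and Theta — a synapomorphy uniting that clade.
Only Epsilon and Theta show the derived state '+' for C2, supporting them as a clade.
All ingroup taxa share the derived state '-' for C3; it defines the ingroup but does not resolve relationships within it.
Most parsimonious ingroup topology: (((Epsilon,Theta),Gamma),Alpha).
Changes per character on this tree: C1: 1; C2: 1; C3: 1.
Total = 3.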